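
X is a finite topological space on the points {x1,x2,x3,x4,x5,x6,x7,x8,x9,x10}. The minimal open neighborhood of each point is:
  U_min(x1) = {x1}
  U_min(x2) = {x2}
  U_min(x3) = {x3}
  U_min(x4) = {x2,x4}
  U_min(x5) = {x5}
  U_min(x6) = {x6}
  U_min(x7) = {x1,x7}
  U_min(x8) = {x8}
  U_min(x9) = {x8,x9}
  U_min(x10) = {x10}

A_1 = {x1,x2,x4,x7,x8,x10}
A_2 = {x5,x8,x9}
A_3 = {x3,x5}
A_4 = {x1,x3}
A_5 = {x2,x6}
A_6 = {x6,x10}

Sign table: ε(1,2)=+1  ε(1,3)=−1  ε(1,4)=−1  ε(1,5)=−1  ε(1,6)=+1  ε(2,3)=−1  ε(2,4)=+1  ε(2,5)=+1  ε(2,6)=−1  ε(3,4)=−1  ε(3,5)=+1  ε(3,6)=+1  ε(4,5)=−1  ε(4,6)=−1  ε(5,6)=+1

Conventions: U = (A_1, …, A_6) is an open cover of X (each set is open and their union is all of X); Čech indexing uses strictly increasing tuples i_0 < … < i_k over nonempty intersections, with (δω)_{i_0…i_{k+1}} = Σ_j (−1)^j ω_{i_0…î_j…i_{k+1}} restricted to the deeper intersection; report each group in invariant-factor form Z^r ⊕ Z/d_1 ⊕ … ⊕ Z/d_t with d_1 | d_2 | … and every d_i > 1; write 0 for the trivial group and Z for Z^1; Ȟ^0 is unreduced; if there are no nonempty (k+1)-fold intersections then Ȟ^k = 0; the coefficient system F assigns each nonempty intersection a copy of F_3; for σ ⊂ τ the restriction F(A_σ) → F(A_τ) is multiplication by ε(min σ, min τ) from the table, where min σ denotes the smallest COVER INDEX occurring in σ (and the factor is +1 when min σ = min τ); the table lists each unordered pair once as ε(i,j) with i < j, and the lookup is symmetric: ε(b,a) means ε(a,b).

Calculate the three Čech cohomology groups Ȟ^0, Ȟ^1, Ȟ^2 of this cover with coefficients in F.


Ȟ^0 ≅ 0, Ȟ^1 ≅ Z/3, Ȟ^2 ≅ 0

nonempty intersections:
  A12={x8} A14={x1} A15={x2} A16={x10} A23={x5} A34={x3} A56={x6}
C dims 6,7; δ0: rk_F3 6
Ȟ^0: (6−6)−0=0 ⇒ 0
Ȟ^1: (7−0)−6=1 ⇒ Z/3
Ȟ^2: (0−0)−0=0 ⇒ 0


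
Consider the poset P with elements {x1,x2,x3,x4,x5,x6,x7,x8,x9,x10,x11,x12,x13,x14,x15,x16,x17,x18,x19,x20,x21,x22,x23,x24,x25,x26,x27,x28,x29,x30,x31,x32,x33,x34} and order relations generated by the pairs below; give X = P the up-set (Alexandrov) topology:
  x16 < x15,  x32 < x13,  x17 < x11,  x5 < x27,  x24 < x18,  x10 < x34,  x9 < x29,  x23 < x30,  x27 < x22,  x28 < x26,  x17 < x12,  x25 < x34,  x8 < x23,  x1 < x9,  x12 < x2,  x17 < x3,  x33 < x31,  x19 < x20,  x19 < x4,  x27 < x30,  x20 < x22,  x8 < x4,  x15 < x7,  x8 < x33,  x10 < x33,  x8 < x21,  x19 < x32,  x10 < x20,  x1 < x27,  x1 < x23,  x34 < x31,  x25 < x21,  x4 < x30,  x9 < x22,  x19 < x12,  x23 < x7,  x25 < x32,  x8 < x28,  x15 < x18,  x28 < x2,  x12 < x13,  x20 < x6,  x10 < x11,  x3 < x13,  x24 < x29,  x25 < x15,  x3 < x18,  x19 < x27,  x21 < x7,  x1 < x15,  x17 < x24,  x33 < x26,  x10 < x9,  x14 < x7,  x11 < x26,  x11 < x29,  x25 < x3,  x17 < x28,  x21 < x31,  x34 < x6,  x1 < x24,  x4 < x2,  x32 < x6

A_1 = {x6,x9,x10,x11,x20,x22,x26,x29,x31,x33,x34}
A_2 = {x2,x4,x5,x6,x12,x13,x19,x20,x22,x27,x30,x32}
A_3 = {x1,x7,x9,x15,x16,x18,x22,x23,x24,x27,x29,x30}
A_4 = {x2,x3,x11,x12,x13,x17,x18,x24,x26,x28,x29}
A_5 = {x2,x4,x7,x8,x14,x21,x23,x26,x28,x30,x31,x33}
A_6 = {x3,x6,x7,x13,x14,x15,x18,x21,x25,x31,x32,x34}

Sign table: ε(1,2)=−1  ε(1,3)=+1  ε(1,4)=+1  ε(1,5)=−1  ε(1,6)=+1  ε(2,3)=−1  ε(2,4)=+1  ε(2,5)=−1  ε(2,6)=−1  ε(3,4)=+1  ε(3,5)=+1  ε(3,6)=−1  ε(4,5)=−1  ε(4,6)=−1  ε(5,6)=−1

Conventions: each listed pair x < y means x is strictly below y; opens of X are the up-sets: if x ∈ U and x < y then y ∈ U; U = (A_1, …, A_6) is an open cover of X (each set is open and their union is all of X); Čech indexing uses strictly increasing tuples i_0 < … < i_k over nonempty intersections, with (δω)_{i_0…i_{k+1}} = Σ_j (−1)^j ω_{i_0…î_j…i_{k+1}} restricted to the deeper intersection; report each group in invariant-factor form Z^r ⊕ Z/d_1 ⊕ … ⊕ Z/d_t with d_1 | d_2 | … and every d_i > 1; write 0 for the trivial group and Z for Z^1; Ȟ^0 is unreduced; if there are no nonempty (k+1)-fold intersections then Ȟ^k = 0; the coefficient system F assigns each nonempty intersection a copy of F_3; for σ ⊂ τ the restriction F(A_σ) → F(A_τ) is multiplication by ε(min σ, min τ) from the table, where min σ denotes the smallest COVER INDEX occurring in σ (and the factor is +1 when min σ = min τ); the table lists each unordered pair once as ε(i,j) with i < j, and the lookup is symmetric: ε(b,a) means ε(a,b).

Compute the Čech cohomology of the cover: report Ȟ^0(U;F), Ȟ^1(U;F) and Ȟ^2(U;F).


nerve of the cover:
  A12={x6,x20,x22} A13={x9,x22,x29} A14={x11,x26,x29} A15={x26,x31,x33} A16={x6,x31,x34} A23={x22,x27,x30} A24={x2,x12,x13} A25={x2,x4,x30} A26={x6,x13,x32} A34={x18,x24,x29} A35={x7,x23,x30} A36={x7,x15,x18} A45={x2,x26,x28} A46={x3,x13,x18} A56={x7,x14,x21,x31}
  A123={x22} A126={x6} A134={x29} A145={x26} A156={x31} A235={x30} A245={x2} A246={x13} A346={x18} A356={x7}
C dims 6,15,10; δ0: rk_F3 6; δ1: rk_F3 9
Ȟ^0 = (6 − 6) − 0 = 0, so Ȟ^0 ≅ 0
Ȟ^1 = (15 − 9) − 6 = 0, so Ȟ^1 ≅ 0
Ȟ^2 = (10 − 0) − 9 = 1, so Ȟ^2 ≅ Z/3

Ȟ^0 = 0, Ȟ^1 = 0 and Ȟ^2 = Z/3


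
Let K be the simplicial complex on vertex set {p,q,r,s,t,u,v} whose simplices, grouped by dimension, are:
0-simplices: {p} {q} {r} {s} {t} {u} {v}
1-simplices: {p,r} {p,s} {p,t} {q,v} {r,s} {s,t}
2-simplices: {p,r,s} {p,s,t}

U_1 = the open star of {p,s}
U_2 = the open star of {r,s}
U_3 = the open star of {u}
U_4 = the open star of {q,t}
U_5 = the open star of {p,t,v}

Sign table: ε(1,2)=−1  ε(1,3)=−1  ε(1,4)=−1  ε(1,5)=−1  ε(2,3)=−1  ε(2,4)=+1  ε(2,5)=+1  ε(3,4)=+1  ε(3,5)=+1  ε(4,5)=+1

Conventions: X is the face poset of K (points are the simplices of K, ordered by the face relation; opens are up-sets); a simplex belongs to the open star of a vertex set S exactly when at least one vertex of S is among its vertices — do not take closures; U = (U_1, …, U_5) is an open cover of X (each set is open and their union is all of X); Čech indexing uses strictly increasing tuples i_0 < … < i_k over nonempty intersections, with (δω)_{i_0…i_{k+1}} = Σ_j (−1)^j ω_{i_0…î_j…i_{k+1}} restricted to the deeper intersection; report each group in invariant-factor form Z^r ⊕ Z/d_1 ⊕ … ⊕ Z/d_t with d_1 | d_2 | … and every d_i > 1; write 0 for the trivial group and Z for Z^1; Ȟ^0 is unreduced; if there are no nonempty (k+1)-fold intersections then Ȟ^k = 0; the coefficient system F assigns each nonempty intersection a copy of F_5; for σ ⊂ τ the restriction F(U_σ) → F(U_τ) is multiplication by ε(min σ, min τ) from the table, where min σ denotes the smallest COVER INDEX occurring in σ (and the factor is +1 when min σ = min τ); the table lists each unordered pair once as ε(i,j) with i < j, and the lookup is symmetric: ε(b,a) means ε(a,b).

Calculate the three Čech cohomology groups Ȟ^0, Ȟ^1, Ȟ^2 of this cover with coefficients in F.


Ȟ^0 = Z/5 ⊕ Z/5; Ȟ^1 = 0; Ȟ^2 = 0

nerve simplices:
  U1={{p},{s},{p,r},{p,s},{p,t},{r,s},{s,t},{p,r,s},{p,s,t}} U2={{r},{s},{p,r},{p,s},{r,s},{s,t},{p,r,s},{p,s,t}} U3={{u}} U4={{q},{t},{p,t},{q,v},{s,t},{p,s,t}} U5={{p},{t},{v},{p,r},{p,s},{p,t},{q,v},{s,t},{p,r,s},{p,s,t}}
  U12={{s},{p,r},{p,s},{r,s},{s,t},{p,r,s},{p,s,t}} U14={{p,t},{s,t},{p,s,t}} U15={{p},{p,r},{p,s},{p,t},{s,t},{p,r,s},{p,s,t}} U24={{s,t},{p,s,t}} U25={{p,r},{p,s},{s,t},{p,r,s},{p,s,t}} U45={{t},{p,t},{q,v},{s,t},{p,s,t}}
  U124={{s,t},{p,s,t}} U125={{p,r},{p,s},{s,t},{p,r,s},{p,s,t}} U145={{p,t},{s,t},{p,s,t}} U245={{s,t},{p,s,t}}
  U1245={{s,t},{p,s,t}}
C dims 5,6,4,1; δ0: rk_F5 3; δ1: rk_F5 3; δ2: rk_F5 1
degree 0: 5−3−0 = 2 → Ȟ^0 ≅ Z/5 ⊕ Z/5
degree 1: 6−3−3 = 0 → Ȟ^1 ≅ 0
degree 2: 4−1−3 = 0 → Ȟ^2 ≅ 0


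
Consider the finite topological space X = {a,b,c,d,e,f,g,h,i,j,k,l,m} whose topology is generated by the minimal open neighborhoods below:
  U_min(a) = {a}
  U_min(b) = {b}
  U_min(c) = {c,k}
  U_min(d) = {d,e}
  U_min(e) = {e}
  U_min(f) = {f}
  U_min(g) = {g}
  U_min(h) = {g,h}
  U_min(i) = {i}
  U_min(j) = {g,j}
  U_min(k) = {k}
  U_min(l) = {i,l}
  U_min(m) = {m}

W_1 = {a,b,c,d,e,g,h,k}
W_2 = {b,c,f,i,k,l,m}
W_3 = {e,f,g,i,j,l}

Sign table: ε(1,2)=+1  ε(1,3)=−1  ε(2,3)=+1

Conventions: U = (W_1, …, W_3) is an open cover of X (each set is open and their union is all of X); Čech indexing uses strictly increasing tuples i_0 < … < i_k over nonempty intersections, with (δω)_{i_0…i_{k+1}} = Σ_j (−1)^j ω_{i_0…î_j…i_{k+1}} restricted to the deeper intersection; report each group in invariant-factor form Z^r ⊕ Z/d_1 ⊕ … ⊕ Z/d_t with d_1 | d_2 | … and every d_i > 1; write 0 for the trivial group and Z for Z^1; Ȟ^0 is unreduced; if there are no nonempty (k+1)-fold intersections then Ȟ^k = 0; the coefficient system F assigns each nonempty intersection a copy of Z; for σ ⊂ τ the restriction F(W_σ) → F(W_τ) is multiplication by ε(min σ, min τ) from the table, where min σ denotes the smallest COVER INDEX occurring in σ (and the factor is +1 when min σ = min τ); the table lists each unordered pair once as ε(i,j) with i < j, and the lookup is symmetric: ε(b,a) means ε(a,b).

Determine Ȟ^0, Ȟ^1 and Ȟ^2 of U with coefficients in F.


nerve simplices:
  W12={b,c,k} W13={e,g} W23={f,i,l}
C dims 3,3; δ0: rk 3, SNF 1^2·2
degree 0: 3−3−0 = 0 → Ȟ^0 ≅ 0
degree 1: 3−0−3 = 0 plus torsion [2] → Ȟ^1 ≅ Z/2
degree 2: 0−0−0 = 0 → Ȟ^2 ≅ 0

Ȟ^0 = 0; Ȟ^1 = Z/2; Ȟ^2 = 0


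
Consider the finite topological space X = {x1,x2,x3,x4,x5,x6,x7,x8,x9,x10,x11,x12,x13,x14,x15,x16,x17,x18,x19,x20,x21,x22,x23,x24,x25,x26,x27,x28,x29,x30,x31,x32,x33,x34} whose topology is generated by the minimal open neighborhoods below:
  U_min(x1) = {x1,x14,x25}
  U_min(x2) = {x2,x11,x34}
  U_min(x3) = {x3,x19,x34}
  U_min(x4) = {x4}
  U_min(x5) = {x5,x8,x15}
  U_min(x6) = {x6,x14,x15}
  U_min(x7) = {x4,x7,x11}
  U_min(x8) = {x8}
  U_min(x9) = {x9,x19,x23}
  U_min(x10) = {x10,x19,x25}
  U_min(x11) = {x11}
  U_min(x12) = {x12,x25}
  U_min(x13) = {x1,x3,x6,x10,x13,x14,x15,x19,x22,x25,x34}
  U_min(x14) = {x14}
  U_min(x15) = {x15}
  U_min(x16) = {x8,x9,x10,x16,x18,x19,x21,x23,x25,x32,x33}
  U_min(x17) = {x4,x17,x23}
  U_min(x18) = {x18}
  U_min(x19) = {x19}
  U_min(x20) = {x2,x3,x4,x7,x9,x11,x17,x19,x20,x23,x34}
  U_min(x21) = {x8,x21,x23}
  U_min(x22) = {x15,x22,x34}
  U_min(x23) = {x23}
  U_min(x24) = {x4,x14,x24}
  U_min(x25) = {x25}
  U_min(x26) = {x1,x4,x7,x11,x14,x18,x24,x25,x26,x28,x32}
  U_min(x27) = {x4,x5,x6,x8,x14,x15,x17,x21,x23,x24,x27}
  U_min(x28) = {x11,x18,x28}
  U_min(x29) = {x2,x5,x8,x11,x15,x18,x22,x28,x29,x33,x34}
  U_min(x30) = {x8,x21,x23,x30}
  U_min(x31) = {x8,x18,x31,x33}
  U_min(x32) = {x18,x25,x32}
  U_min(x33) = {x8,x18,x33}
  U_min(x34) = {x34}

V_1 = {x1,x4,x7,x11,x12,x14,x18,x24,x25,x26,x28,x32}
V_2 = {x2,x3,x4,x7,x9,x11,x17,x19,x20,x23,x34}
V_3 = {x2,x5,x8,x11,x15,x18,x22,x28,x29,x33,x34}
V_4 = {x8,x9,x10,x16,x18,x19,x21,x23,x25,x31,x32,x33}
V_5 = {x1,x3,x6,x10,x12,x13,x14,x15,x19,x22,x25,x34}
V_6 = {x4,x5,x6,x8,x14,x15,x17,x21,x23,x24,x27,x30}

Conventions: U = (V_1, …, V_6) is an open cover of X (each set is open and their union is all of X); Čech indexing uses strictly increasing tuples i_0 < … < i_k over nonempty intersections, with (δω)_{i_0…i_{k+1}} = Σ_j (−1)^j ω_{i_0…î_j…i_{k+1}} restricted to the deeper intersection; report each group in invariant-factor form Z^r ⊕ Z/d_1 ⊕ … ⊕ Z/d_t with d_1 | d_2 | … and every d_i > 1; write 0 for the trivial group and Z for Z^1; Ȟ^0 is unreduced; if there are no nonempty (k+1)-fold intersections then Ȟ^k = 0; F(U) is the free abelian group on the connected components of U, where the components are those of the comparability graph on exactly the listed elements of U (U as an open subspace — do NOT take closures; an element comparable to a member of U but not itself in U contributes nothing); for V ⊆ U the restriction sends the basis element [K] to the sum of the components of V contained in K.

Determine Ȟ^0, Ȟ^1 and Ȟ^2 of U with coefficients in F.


Ȟ^0 ≅ Z, Ȟ^1 ≅ 0 and Ȟ^2 ≅ Z/2

cover nerve:
  V12={x4,x7,x11} V13={x11,x18,x28} V14={x18,x25,x32} V15={x1,x12,x14,x25} V16={x4,x14,x24} V23={x2,x11,x34} V24={x9,x19,x23} V25={x3,x19,x34} V26={x4,x17,x23} V34={x8,x18,x33} V35={x15,x22,x34} V36={x5,x8,x15} V45={x10,x19,x25} V46={x8,x21,x23} V56={x6,x14,x15}
  V123={x11} V126={x4} V134={x18} V145={x25} V156={x14} V235={x34} V245={x19} V246={x23} V346={x8} V356={x15}
components per intersection:
  V1: {x1,x4,x7,x11,x12,x14,x18,x24,x25,x26,x28,x32}
  V2: {x2,x3,x4,x7,x9,x11,x17,x19,x20,x23,x34}
  V3: {x2,x5,x8,x11,x15,x18,x22,x28,x29,x33,x34}
  V4: {x8,x9,x10,x16,x18,x19,x21,x23,x25,x31,x32,x33}
  V5: {x1,x3,x6,x10,x12,x13,x14,x15,x19,x22,x25,x34}
  V6: {x4,x5,x6,x8,x14,x15,x17,x21,x23,x24,x27,x30}
  V12: {x4,x7,x11}
  V13: {x11,x18,x28}
  V14: {x18,x25,x32}
  V15: {x1,x12,x14,x25}
  V16: {x4,x14,x24}
  V23: {x2,x11,x34}
  V24: {x9,x19,x23}
  V25: {x3,x19,x34}
  V26: {x4,x17,x23}
  V34: {x8,x18,x33}
  V35: {x15,x22,x34}
  V36: {x5,x8,x15}
  V45: {x10,x19,x25}
  V46: {x8,x21,x23}
  V56: {x6,x14,x15}
  V123: {x11}
  V126: {x4}
  V134: {x18}
  V145: {x25}
  V156: {x14}
  V235: {x34}
  V245: {x19}
  V246: {x23}
  V346: {x8}
  V356: {x15}
C dims 6,15,10; δ0: rk 5, SNF 1^5; δ1: rk 10, SNF 1^9·2
Ȟ^0: (6−5)−0=1 ⇒ Z
Ȟ^1: (15−10)−5=0 ⇒ 0
Ȟ^2: (10−0)−10=0 plus torsion [2] ⇒ Z/2


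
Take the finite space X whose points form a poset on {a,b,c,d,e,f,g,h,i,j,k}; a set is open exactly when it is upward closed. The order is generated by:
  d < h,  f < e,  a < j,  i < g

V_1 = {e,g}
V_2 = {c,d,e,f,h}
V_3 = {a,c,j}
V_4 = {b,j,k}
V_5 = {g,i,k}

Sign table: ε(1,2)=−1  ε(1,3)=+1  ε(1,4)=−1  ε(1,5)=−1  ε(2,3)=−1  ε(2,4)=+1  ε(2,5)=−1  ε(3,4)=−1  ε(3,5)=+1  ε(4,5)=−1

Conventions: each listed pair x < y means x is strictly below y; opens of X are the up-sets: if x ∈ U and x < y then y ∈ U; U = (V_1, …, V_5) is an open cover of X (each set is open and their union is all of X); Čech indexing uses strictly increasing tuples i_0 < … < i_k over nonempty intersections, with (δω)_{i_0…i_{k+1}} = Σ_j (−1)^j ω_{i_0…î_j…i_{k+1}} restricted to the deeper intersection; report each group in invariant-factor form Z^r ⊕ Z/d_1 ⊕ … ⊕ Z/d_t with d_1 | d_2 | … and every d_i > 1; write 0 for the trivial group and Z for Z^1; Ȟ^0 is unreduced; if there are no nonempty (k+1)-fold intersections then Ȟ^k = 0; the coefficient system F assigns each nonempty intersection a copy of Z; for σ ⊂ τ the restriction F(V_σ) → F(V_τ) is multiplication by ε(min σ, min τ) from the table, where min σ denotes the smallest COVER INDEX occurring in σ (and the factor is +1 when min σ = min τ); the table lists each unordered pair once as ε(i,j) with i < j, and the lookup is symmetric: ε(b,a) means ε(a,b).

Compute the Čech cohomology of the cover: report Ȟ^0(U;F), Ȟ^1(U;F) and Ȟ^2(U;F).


nerve of the cover:
  V12={e} V15={g} V23={c} V34={j} V45={k}
C dims 5,5; δ0: rk 5, SNF 1^4·2
Ȟ^0 = (5 − 5) − 0 = 0, so Ȟ^0 ≅ 0
Ȟ^1 = (5 − 0) − 5 = 0 plus torsion [2], so Ȟ^1 ≅ Z/2
Ȟ^2 = (0 − 0) − 0 = 0, so Ȟ^2 ≅ 0

Ȟ^0 = 0,  Ȟ^1 = Z/2,  Ȟ^2 = 0


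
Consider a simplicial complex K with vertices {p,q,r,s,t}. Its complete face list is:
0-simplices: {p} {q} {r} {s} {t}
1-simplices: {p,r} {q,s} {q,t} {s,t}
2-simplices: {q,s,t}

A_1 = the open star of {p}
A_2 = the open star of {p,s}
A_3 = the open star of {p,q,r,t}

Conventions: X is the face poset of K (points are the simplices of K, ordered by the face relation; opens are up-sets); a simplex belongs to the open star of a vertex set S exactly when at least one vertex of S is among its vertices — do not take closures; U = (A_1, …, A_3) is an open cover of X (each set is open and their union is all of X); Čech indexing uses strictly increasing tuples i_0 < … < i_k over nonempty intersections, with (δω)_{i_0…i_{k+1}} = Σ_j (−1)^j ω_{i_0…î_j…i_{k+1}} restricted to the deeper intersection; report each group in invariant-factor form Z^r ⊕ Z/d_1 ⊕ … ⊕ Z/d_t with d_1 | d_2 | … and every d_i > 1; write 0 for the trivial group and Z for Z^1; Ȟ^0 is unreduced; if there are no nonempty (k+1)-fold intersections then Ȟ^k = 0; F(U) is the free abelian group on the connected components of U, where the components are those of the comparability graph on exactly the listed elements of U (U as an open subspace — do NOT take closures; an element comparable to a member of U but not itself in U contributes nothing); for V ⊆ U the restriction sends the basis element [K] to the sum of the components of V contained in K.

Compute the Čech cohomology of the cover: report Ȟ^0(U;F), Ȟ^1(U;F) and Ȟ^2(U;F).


nonempty overlaps:
  A1={{p},{p,r}} A2={{p},{s},{p,r},{q,s},{s,t},{q,s,t}} A3={{p},{q},{r},{t},{p,r},{q,s},{q,t},{s,t},{q,s,t}}
  A12={{p},{p,r}} A13={{p},{p,r}} A23={{p},{p,r},{q,s},{s,t},{q,s,t}}
  A123={{p},{p,r}}
components per intersection:
  A1: {{p},{p,r}}
  A2: {{p},{p,r}} {{s},{q,s},{s,t},{q,s,t}}
  A3: {{p},{r},{p,r}} {{q},{t},{q,s},{q,t},{s,t},{q,s,t}}
  A12: {{p},{p,r}}
  A13: {{p},{p,r}}
  A23: {{p},{p,r}} {{q,s},{s,t},{q,s,t}}
  A123: {{p},{p,r}}
C dims 5,4,1; δ0: rk 3, SNF 1^3; δ1: rk 1, SNF 1^1
degree 0: 5−3−0 = 2 → Ȟ^0 ≅ Z^2
degree 1: 4−1−3 = 0 → Ȟ^1 ≅ 0
degree 2: 1−0−1 = 0 → Ȟ^2 ≅ 0

Ȟ^0(U;F) ≅ Z^2, Ȟ^1(U;F) ≅ 0, Ȟ^2(U;F) ≅ 0


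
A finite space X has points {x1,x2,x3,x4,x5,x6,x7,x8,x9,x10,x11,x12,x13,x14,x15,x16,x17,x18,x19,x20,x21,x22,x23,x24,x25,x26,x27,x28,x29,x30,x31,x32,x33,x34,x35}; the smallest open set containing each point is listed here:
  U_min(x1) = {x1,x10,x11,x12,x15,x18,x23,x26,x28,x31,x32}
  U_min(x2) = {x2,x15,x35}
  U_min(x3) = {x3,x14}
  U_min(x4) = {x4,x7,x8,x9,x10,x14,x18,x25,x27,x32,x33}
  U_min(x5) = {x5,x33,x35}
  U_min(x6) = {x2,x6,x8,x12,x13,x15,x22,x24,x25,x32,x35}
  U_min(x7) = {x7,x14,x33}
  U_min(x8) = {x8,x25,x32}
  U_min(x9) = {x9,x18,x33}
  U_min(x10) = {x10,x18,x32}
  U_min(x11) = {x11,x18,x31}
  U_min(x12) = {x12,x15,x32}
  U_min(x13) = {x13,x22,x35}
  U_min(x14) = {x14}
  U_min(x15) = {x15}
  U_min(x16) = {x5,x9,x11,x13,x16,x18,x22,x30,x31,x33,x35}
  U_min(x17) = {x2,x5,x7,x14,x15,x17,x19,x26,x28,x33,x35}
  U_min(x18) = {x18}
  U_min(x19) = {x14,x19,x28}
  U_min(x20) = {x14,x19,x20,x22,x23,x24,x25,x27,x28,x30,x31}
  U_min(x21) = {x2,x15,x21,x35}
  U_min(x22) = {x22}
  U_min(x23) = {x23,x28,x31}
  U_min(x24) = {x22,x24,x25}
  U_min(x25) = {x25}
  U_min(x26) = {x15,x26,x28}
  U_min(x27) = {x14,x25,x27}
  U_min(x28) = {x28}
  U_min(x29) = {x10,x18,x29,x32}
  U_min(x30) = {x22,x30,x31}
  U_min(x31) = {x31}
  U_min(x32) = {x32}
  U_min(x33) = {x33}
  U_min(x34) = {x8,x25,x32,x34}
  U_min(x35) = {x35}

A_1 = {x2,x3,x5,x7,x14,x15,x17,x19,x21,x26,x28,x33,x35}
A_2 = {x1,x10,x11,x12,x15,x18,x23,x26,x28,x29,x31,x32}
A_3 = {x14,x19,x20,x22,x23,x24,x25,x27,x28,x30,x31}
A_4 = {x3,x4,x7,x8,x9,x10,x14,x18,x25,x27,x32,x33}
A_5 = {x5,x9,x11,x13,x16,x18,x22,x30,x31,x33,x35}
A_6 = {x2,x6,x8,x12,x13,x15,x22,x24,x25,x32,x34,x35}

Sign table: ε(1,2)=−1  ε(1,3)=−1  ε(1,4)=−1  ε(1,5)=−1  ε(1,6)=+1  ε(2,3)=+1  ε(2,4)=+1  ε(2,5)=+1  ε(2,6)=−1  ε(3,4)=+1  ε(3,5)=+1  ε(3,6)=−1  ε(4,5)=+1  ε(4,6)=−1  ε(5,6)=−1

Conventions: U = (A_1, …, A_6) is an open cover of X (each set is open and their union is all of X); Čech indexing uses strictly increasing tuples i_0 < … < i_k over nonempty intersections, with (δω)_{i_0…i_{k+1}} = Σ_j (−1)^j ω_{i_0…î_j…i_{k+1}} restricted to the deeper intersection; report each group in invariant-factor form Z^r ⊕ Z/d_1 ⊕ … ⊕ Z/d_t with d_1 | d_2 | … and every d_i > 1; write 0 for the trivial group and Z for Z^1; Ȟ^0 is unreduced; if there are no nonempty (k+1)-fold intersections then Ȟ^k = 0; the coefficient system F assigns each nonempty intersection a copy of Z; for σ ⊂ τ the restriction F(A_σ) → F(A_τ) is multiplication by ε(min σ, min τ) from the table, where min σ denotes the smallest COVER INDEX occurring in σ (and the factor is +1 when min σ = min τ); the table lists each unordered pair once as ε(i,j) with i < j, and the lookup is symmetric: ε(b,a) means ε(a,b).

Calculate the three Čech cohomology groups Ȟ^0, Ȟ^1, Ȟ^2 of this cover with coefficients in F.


intersection data:
  A12={x15,x26,x28} A13={x14,x19,x28} A14={x3,x7,x14,x33} A15={x5,x33,x35} A16={x2,x15,x35} A23={x23,x28,x31} A24={x10,x18,x32} A25={x11,x18,x31} A26={x12,x15,x32} A34={x14,x25,x27} A35={x22,x30,x31} A36={x22,x24,x25} A45={x9,x18,x33} A46={x8,x25,x32} A56={x13,x22,x35}
  A123={x28} A126={x15} A134={x14} A145={x33} A156={x35} A235={x31} A245={x18} A246={x32} A346={x25} A356={x22}
C dims 6,15,10; δ0: rk 5, SNF 1^5; δ1: rk 10, SNF 1^9·2
Ȟ^0 = (6 − 5) − 0 = 1, so Ȟ^0 ≅ Z
Ȟ^1 = (15 − 10) − 5 = 0, so Ȟ^1 ≅ 0
Ȟ^2 = (10 − 0) − 10 = 0 plus torsion [2], so Ȟ^2 ≅ Z/2

Ȟ^0 ≅ Z, Ȟ^1 ≅ 0, Ȟ^2 ≅ Z/2


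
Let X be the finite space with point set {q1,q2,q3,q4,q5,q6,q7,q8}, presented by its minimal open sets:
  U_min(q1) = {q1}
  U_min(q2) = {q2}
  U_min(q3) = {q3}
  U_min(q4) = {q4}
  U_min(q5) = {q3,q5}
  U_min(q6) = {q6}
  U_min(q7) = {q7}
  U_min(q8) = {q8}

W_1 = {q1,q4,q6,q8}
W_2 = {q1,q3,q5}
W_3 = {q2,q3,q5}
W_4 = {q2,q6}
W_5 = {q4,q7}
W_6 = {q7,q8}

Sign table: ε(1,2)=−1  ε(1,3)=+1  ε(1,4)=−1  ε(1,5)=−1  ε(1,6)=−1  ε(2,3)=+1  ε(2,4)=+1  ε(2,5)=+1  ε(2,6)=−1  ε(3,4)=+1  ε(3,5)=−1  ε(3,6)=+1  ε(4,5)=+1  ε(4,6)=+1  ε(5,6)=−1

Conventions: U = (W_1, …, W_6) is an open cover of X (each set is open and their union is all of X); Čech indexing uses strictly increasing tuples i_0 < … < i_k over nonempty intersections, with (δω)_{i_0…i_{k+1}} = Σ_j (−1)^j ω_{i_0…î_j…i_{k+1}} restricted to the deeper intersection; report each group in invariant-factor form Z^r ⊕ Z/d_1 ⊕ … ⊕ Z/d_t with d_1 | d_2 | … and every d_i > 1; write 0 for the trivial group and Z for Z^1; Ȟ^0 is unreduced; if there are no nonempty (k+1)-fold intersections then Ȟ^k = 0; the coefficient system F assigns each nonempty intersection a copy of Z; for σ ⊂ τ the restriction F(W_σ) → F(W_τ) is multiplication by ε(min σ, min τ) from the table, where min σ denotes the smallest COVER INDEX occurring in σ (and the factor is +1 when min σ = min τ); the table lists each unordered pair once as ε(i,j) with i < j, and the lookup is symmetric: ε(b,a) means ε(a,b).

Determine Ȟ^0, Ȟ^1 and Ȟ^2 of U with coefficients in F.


Ȟ^0 ≅ 0, Ȟ^1 ≅ Z ⊕ Z/2, Ȟ^2 ≅ 0

nerve of the cover:
  W12={q1} W14={q6} W15={q4} W16={q8} W23={q3,q5} W34={q2} W56={q7}
C dims 6,7; δ0: rk 6, SNF 1^5·2
Ȟ^0 = (6 − 6) − 0 = 0, so Ȟ^0 ≅ 0
Ȟ^1 = (7 − 0) − 6 = 1 plus torsion [2], so Ȟ^1 ≅ Z ⊕ Z/2
Ȟ^2 = (0 − 0) − 0 = 0, so Ȟ^2 ≅ 0


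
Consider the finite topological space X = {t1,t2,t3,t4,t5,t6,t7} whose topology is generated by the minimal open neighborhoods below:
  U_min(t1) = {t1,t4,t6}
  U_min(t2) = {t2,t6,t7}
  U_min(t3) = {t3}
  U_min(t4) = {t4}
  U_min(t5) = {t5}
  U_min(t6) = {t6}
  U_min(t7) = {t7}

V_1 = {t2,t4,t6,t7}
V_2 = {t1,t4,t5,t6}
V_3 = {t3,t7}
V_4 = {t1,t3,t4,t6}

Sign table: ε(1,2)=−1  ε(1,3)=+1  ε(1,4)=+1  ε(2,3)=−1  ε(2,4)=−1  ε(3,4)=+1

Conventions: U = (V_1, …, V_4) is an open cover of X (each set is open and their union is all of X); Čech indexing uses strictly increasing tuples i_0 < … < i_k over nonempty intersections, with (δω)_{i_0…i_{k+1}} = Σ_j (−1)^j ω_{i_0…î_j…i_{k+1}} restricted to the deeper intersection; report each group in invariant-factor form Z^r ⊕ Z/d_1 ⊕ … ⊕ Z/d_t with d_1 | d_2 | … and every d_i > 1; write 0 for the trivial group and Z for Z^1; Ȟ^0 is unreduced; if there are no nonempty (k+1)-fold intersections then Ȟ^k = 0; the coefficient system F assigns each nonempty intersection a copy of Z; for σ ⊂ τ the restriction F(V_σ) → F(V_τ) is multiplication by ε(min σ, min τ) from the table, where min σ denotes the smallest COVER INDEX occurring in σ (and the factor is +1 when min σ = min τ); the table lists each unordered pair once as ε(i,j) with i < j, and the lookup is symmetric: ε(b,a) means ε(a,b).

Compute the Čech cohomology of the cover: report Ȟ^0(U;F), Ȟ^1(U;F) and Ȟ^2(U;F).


Ȟ^0 = Z, Ȟ^1 = Z, Ȟ^2 = 0

nerve simplices:
  V12={t4,t6} V13={t7} V14={t4,t6} V24={t1,t4,t6} V34={t3}
  V124={t4,t6}
C dims 4,5,1; δ0: rk 3, SNF 1^3; δ1: rk 1, SNF 1^1
degree 0: 4−3−0 = 1 → Ȟ^0 ≅ Z
degree 1: 5−1−3 = 1 → Ȟ^1 ≅ Z
degree 2: 1−0−1 = 0 → Ȟ^2 ≅ 0


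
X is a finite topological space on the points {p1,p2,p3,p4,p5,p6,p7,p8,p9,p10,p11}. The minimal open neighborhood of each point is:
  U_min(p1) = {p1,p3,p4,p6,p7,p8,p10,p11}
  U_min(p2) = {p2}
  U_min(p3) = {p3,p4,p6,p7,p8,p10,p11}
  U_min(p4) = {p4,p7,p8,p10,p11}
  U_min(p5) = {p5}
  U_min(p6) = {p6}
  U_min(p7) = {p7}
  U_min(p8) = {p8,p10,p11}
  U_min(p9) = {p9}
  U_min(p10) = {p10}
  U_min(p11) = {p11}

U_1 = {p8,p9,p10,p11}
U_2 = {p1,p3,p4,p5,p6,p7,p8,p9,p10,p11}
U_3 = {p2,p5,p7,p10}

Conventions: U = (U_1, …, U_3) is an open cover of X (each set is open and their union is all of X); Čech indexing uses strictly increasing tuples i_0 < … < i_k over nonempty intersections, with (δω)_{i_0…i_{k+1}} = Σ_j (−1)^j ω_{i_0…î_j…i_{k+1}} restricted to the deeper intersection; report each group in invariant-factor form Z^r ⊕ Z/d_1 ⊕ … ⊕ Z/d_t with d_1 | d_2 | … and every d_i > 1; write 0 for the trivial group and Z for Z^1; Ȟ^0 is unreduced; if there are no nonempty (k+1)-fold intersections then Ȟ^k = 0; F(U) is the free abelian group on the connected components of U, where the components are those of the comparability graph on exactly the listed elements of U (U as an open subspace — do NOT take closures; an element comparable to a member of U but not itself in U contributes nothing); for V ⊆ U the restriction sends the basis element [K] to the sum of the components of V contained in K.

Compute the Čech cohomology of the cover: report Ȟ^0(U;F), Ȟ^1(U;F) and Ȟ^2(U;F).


Ȟ^0(U;F) ≅ Z^4; Ȟ^1(U;F) ≅ 0; Ȟ^2(U;F) ≅ 0

nerve simplices:
  U12={p8,p9,p10,p11} U13={p10} U23={p5,p7,p10}
  U123={p10}
components per intersection:
  U1: {p8,p10,p11} {p9}
  U2: {p1,p3,p4,p6,p7,p8,p10,p11} {p5} {p9}
  U3: {p2} {p5} {p7} {p10}
  U12: {p8,p10,p11} {p9}
  U13: {p10}
  U23: {p5} {p7} {p10}
  U123: {p10}
C dims 9,6,1; δ0: rk 5, SNF 1^5; δ1: rk 1, SNF 1^1
degree 0: 9−5−0 = 4 → Ȟ^0 ≅ Z^4
degree 1: 6−1−5 = 0 → Ȟ^1 ≅ 0
degree 2: 1−0−1 = 0 → Ȟ^2 ≅ 0


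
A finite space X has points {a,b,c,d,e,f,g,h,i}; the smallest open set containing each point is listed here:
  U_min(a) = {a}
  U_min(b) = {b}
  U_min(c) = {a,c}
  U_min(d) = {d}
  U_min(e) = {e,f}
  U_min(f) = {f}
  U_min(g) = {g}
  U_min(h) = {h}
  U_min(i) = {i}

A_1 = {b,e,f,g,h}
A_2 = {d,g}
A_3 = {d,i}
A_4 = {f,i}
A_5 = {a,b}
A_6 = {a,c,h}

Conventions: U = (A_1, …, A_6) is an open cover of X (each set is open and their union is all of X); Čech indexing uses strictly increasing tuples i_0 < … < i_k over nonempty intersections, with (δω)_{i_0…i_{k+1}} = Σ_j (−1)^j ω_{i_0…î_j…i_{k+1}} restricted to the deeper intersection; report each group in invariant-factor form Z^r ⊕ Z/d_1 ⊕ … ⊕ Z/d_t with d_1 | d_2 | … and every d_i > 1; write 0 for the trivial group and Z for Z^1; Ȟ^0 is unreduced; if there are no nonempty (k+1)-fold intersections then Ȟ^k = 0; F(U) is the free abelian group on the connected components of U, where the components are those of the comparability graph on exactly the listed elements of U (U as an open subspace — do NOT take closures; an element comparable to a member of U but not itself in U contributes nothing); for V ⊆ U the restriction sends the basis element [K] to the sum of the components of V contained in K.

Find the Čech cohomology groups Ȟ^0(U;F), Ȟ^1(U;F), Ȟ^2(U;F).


Ȟ^0(U;F) ≅ Z^7; Ȟ^1(U;F) ≅ 0; Ȟ^2(U;F) ≅ 0

nonempty intersections:
  A12={g} A14={f} A15={b} A16={h} A23={d} A34={i} A56={a}
components per intersection:
  A1: {b} {e,f} {g} {h}
  A2: {d} {g}
  A3: {d} {i}
  A4: {f} {i}
  A5: {a} {b}
  A6: {a,c} {h}
  A12: {g}
  A14: {f}
  A15: {b}
  A16: {h}
  A23: {d}
  A34: {i}
  A56: {a}
C dims 14,7; δ0: rk 7, SNF 1^7
Ȟ^0: (14−7)−0=7 ⇒ Z^7
Ȟ^1: (7−0)−7=0 ⇒ 0
Ȟ^2: (0−0)−0=0 ⇒ 0


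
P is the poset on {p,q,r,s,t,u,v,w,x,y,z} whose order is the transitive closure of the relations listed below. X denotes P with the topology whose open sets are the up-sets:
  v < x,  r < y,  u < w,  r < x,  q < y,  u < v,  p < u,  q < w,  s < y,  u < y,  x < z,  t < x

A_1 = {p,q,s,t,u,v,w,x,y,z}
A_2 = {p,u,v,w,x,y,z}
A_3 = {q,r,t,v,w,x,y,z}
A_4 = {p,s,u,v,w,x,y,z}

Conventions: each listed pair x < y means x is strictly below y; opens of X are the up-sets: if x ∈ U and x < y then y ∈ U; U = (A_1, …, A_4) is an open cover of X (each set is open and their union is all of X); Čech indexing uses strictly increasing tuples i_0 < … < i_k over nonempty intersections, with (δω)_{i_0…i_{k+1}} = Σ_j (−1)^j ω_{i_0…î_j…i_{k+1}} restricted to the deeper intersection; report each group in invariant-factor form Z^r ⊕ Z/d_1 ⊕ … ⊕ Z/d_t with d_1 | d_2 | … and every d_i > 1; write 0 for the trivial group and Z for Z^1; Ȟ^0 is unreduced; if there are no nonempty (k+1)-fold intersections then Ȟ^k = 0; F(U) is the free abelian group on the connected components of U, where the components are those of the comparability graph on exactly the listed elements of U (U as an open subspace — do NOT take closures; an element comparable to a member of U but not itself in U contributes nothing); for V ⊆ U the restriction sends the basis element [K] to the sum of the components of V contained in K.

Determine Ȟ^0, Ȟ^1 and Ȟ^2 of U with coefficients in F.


Ȟ^0(U;F) ≅ Z, Ȟ^1(U;F) ≅ Z and Ȟ^2(U;F) ≅ 0

intersection data:
  A12={p,u,v,w,x,y,z} A13={q,t,v,w,x,y,z} A14={p,s,u,v,w,x,y,z} A23={v,w,x,y,z} A24={p,u,v,w,x,y,z} A34={v,w,x,y,z}
  A123={v,w,x,y,z} A124={p,u,v,w,x,y,z} A134={v,w,x,y,z} A234={v,w,x,y,z}
  A1234={v,w,x,y,z}
components per intersection:
  A1: {p,q,s,t,u,v,w,x,y,z}
  A2: {p,u,v,w,x,y,z}
  A3: {q,r,t,v,w,x,y,z}
  A4: {p,s,u,v,w,x,y,z}
  A12: {p,u,v,w,x,y,z}
  A13: {q,w,y} {t,v,x,z}
  A14: {p,s,u,v,w,x,y,z}
  A23: {v,x,z} {w} {y}
  A24: {p,u,v,w,x,y,z}
  A34: {v,x,z} {w} {y}
  A123: {v,x,z} {w} {y}
  A124: {p,u,v,w,x,y,z}
  A134: {v,x,z} {w} {y}
  A234: {v,x,z} {w} {y}
  A1234: {v,x,z} {w} {y}
C dims 4,11,10,3; δ0: rk 3, SNF 1^3; δ1: rk 7, SNF 1^7; δ2: rk 3, SNF 1^3
Ȟ^0 = (4 − 3) − 0 = 1, so Ȟ^0 ≅ Z
Ȟ^1 = (11 − 7) − 3 = 1, so Ȟ^1 ≅ Z
Ȟ^2 = (10 − 3) − 7 = 0, so Ȟ^2 ≅ 0


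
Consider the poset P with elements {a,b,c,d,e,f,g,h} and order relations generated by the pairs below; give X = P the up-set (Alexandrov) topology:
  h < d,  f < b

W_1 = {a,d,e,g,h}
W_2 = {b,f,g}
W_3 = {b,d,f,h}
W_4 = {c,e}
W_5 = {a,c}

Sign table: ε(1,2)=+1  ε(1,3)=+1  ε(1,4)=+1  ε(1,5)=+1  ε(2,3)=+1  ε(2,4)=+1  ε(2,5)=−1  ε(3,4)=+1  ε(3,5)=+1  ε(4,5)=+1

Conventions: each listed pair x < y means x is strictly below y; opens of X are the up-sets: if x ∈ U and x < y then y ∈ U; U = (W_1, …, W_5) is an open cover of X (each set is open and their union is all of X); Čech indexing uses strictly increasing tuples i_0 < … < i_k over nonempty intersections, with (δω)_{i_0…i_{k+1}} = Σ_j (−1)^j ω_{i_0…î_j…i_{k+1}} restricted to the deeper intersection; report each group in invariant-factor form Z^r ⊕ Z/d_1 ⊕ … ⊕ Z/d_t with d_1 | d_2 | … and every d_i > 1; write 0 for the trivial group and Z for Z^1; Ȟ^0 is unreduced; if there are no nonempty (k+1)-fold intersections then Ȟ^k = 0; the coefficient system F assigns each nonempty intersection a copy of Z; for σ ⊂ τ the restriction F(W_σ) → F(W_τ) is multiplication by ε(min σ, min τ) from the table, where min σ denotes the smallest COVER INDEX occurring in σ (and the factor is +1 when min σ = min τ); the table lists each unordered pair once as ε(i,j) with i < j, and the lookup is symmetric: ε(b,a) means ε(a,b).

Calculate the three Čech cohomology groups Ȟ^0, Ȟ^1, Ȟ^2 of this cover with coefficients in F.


nerve simplices:
  W12={g} W13={d,h} W14={e} W15={a} W23={b,f} W45={c}
C dims 5,6; δ0: rk 4, SNF 1^4
degree 0: 5−4−0 = 1 → Ȟ^0 ≅ Z
degree 1: 6−0−4 = 2 → Ȟ^1 ≅ Z^2
degree 2: 0−0−0 = 0 → Ȟ^2 ≅ 0

Ȟ^0(U;F) ≅ Z, Ȟ^1(U;F) ≅ Z^2, Ȟ^2(U;F) ≅ 0


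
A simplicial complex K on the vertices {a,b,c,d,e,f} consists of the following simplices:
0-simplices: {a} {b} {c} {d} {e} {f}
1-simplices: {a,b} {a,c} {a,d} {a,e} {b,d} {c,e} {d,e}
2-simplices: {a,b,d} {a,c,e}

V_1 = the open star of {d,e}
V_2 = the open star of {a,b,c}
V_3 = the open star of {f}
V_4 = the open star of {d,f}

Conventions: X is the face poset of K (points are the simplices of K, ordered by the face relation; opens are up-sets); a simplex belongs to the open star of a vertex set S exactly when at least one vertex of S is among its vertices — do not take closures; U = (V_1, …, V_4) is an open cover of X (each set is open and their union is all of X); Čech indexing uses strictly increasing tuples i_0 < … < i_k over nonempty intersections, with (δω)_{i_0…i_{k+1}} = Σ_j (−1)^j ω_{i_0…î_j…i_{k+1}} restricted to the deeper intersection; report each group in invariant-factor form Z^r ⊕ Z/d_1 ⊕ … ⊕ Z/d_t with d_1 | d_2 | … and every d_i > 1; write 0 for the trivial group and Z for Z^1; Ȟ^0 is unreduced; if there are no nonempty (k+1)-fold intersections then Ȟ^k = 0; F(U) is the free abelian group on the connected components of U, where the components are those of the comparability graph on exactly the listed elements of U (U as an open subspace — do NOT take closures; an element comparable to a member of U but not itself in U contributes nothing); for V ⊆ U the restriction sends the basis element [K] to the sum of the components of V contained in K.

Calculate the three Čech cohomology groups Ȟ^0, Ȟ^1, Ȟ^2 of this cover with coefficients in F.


Ȟ^0(U;F) ≅ Z^2, Ȟ^1(U;F) ≅ Z and Ȟ^2(U;F) ≅ 0

nerve simplices:
  V1={{d},{e},{a,d},{a,e},{b,d},{c,e},{d,e},{a,b,d},{a,c,e}} V2={{a},{b},{c},{a,b},{a,c},{a,d},{a,e},{b,d},{c,e},{a,b,d},{a,c,e}} V3={{f}} V4={{d},{f},{a,d},{b,d},{d,e},{a,b,d}}
  V12={{a,d},{a,e},{b,d},{c,e},{a,b,d},{a,c,e}} V14={{d},{a,d},{b,d},{d,e},{a,b,d}} V24={{a,d},{b,d},{a,b,d}} V34={{f}}
  V124={{a,d},{b,d},{a,b,d}}
components per intersection:
  V1: {{d},{e},{a,d},{a,e},{b,d},{c,e},{d,e},{a,b,d},{a,c,e}}
  V2: {{a},{b},{c},{a,b},{a,c},{a,d},{a,e},{b,d},{c,e},{a,b,d},{a,c,e}}
  V3: {{f}}
  V4: {{d},{a,d},{b,d},{d,e},{a,b,d}} {{f}}
  V12: {{a,d},{b,d},{a,b,d}} {{a,e},{c,e},{a,c,e}}
  V14: {{d},{a,d},{b,d},{d,e},{a,b,d}}
  V24: {{a,d},{b,d},{a,b,d}}
  V34: {{f}}
  V124: {{a,d},{b,d},{a,b,d}}
C dims 5,5,1; δ0: rk 3, SNF 1^3; δ1: rk 1, SNF 1^1
degree 0: 5−3−0 = 2 → Ȟ^0 ≅ Z^2
degree 1: 5−1−3 = 1 → Ȟ^1 ≅ Z
degree 2: 1−0−1 = 0 → Ȟ^2 ≅ 0


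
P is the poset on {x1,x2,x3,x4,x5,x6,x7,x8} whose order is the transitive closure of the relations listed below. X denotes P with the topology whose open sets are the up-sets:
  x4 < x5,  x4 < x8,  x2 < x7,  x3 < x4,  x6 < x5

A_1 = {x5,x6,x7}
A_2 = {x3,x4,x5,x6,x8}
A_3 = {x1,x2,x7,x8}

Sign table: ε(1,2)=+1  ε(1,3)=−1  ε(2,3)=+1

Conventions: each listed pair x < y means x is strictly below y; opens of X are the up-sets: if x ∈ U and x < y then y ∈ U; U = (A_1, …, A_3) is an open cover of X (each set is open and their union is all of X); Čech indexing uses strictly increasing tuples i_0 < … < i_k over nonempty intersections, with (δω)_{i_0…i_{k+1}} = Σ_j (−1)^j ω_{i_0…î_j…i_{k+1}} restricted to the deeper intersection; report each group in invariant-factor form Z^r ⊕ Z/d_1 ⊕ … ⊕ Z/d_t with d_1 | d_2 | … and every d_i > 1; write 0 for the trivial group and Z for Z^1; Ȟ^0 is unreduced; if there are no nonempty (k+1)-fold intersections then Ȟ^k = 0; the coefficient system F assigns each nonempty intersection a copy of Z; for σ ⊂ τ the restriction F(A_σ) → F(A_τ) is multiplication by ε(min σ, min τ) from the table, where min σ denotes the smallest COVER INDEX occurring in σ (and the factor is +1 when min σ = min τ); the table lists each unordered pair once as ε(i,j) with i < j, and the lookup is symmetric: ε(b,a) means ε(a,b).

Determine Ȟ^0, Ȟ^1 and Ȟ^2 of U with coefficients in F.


nonempty overlaps:
  A12={x5,x6} A13={x7} A23={x8}
C dims 3,3; δ0: rk 3, SNF 1^2·2
degree 0: 3−3−0 = 0 → Ȟ^0 ≅ 0
degree 1: 3−0−3 = 0 plus torsion [2] → Ȟ^1 ≅ Z/2
degree 2: 0−0−0 = 0 → Ȟ^2 ≅ 0

Ȟ^0 = 0, Ȟ^1 = Z/2, Ȟ^2 = 0


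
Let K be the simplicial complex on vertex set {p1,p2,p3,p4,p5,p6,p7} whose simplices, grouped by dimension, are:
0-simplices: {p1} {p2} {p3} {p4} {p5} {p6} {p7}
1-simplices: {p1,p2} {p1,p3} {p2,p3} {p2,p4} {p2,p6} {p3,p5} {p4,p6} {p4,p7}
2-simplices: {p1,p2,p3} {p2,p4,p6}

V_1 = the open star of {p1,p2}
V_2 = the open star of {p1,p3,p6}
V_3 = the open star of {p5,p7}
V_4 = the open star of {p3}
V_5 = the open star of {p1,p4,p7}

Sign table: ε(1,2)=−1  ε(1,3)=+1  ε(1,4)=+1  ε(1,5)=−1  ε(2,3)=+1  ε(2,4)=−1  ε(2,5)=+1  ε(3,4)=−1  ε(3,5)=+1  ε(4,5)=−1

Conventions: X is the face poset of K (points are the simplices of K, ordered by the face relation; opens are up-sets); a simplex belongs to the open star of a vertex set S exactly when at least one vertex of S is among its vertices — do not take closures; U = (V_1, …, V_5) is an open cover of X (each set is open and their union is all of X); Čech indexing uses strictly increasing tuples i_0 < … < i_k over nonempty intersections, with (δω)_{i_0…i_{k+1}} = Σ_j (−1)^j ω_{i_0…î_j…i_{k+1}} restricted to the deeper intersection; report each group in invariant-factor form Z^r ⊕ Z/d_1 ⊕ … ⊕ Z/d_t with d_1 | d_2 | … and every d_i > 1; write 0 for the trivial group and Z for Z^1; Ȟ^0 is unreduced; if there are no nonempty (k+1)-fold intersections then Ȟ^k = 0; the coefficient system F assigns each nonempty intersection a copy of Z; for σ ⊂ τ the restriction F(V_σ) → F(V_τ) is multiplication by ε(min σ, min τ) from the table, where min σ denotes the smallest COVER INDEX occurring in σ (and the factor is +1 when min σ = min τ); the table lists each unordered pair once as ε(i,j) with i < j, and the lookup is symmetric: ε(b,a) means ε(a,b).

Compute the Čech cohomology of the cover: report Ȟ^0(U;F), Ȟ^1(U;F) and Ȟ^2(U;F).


Ȟ^0(U;F) ≅ Z,  Ȟ^1(U;F) ≅ Z,  Ȟ^2(U;F) ≅ 0

nerve of the cover:
  V1={{p1},{p2},{p1,p2},{p1,p3},{p2,p3},{p2,p4},{p2,p6},{p1,p2,p3},{p2,p4,p6}} V2={{p1},{p3},{p6},{p1,p2},{p1,p3},{p2,p3},{p2,p6},{p3,p5},{p4,p6},{p1,p2,p3},{p2,p4,p6}} V3={{p5},{p7},{p3,p5},{p4,p7}} V4={{p3},{p1,p3},{p2,p3},{p3,p5},{p1,p2,p3}} V5={{p1},{p4},{p7},{p1,p2},{p1,p3},{p2,p4},{p4,p6},{p4,p7},{p1,p2,p3},{p2,p4,p6}}
  V12={{p1},{p1,p2},{p1,p3},{p2,p3},{p2,p6},{p1,p2,p3},{p2,p4,p6}} V14={{p1,p3},{p2,p3},{p1,p2,p3}} V15={{p1},{p1,p2},{p1,p3},{p2,p4},{p1,p2,p3},{p2,p4,p6}} V23={{p3,p5}} V24={{p3},{p1,p3},{p2,p3},{p3,p5},{p1,p2,p3}} V25={{p1},{p1,p2},{p1,p3},{p4,p6},{p1,p2,p3},{p2,p4,p6}} V34={{p3,p5}} V35={{p7},{p4,p7}} V45={{p1,p3},{p1,p2,p3}}
  V124={{p1,p3},{p2,p3},{p1,p2,p3}} V125={{p1},{p1,p2},{p1,p3},{p1,p2,p3},{p2,p4,p6}} V145={{p1,p3},{p1,p2,p3}} V234={{p3,p5}} V245={{p1,p3},{p1,p2,p3}}
  V1245={{p1,p3},{p1,p2,p3}}
C dims 5,9,5,1; δ0: rk 4, SNF 1^4; δ1: rk 4, SNF 1^4; δ2: rk 1, SNF 1^1
Ȟ^0 = (5 − 4) − 0 = 1, so Ȟ^0 ≅ Z
Ȟ^1 = (9 − 4) − 4 = 1, so Ȟ^1 ≅ Z
Ȟ^2 = (5 − 1) − 4 = 0, so Ȟ^2 ≅ 0


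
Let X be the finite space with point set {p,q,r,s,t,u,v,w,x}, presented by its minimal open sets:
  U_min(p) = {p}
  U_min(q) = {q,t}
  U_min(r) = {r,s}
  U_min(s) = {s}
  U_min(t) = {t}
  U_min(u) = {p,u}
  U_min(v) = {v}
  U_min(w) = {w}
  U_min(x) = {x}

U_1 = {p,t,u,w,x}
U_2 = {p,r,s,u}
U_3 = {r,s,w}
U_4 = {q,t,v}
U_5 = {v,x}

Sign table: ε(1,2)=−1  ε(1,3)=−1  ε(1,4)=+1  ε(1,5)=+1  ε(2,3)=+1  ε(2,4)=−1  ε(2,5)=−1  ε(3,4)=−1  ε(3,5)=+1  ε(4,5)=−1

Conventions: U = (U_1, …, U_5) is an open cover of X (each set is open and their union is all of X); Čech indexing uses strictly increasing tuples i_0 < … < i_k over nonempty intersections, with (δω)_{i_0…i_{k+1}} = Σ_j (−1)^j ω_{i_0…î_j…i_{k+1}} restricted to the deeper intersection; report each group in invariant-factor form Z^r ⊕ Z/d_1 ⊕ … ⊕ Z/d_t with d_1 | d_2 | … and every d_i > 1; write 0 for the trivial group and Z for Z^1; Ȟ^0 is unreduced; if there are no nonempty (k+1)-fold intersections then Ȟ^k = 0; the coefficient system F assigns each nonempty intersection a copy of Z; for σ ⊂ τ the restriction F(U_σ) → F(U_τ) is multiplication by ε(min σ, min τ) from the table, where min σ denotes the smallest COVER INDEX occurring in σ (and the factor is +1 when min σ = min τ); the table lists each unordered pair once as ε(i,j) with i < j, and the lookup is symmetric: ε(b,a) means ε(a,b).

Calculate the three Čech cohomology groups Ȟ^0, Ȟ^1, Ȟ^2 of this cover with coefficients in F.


cover nerve:
  U12={p,u} U13={w} U14={t} U15={x} U23={r,s} U45={v}
C dims 5,6; δ0: rk 5, SNF 1^4·2
Ȟ^0: (5−5)−0=0 ⇒ 0
Ȟ^1: (6−0)−5=1 plus torsion [2] ⇒ Z ⊕ Z/2
Ȟ^2: (0−0)−0=0 ⇒ 0

Ȟ^0 ≅ 0; Ȟ^1 ≅ Z ⊕ Z/2; Ȟ^2 ≅ 0
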